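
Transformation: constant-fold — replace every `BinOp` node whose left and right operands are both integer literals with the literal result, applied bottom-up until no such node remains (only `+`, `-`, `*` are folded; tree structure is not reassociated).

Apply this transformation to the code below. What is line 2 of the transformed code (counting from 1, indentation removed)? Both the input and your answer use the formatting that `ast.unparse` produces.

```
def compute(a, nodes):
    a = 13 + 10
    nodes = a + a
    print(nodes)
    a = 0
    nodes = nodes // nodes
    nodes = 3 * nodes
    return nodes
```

a = 23

Transformed code:
def compute(a, nodes):
    a = 23
    nodes = a + a
    print(nodes)
    a = 0
    nodes = nodes // nodes
    nodes = 3 * nodes
    return nodes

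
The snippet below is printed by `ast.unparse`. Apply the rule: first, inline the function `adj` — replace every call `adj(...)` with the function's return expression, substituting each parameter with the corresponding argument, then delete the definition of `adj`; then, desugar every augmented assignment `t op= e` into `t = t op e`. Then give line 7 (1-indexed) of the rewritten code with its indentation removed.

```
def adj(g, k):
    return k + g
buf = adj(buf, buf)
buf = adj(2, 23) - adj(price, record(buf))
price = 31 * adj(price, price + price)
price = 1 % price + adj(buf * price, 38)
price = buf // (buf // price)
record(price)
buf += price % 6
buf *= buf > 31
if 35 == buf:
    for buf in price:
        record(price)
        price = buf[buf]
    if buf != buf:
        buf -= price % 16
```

Transformed code:
buf = buf + buf
buf = 23 + 2 - (record(buf) + price)
price = 31 * (price + price + price)
price = 1 % price + (38 + buf * price)
price = buf // (buf // price)
record(price)
buf = buf + price % 6
buf = buf * (buf > 31)
if 35 == buf:
    for buf in price:
        record(price)
        price = buf[buf]
    if buf != buf:
        buf = buf - price % 16

buf = buf + price % 6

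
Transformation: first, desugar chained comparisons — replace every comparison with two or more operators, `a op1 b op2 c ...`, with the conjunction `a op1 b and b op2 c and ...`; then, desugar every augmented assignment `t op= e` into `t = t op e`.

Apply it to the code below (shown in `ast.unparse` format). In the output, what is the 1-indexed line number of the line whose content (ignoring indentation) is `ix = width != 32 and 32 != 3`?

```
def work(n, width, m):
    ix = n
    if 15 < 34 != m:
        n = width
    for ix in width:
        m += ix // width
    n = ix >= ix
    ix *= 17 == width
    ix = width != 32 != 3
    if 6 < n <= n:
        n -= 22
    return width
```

Transformed code:
def work(n, width, m):
    ix = n
    if 15 < 34 and 34 != m:
        n = width
    for ix in width:
        m = m + ix // width
    n = ix >= ix
    ix = ix * (17 == width)
    ix = width != 32 and 32 != 3
    if 6 < n and n <= n:
        n = n - 22
    return width

9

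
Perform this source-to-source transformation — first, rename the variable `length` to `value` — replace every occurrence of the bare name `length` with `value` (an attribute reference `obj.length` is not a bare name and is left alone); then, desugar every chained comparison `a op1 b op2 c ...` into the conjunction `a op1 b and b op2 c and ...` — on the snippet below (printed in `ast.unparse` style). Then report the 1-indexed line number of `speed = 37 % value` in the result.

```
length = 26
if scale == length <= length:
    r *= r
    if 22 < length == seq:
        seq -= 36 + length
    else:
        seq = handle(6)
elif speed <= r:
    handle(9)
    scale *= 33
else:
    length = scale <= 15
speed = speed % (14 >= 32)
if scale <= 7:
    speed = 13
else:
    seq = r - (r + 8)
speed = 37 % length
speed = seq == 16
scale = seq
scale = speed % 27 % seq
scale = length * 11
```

Transformed code:
value = 26
if scale == value and value <= value:
    r *= r
    if 22 < value and value == seq:
        seq -= 36 + value
    else:
        seq = handle(6)
elif speed <= r:
    handle(9)
    scale *= 33
else:
    value = scale <= 15
speed = speed % (14 >= 32)
if scale <= 7:
    speed = 13
else:
    seq = r - (r + 8)
speed = 37 % value
speed = seq == 16
scale = seq
scale = speed % 27 % seq
scale = value * 11

18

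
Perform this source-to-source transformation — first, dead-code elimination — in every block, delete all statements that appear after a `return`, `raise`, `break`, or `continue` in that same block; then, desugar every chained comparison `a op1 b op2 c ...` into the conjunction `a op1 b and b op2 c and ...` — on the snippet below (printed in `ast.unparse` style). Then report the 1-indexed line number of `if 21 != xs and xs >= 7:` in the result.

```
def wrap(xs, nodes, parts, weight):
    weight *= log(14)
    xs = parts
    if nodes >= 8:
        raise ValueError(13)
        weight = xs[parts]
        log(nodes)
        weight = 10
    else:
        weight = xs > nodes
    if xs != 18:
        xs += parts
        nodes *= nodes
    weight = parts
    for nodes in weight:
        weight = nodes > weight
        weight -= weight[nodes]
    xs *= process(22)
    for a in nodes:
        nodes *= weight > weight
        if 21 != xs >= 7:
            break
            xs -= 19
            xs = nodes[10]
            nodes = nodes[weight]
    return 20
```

Transformed code:
def wrap(xs, nodes, parts, weight):
    weight *= log(14)
    xs = parts
    if nodes >= 8:
        raise ValueError(13)
    else:
        weight = xs > nodes
    if xs != 18:
        xs += parts
        nodes *= nodes
    weight = parts
    for nodes in weight:
        weight = nodes > weight
        weight -= weight[nodes]
    xs *= process(22)
    for a in nodes:
        nodes *= weight > weight
        if 21 != xs and xs >= 7:
            break
    return 20

18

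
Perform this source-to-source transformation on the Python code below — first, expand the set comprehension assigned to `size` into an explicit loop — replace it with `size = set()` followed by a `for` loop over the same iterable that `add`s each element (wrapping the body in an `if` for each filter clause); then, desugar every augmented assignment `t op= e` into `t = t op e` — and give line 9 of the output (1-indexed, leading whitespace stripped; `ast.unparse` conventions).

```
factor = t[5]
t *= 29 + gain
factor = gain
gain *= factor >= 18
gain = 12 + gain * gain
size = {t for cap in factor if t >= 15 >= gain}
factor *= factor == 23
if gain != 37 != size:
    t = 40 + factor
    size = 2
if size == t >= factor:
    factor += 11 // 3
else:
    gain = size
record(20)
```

size.add(t)

Transformed code:
factor = t[5]
t = t * (29 + gain)
factor = gain
gain = gain * (factor >= 18)
gain = 12 + gain * gain
size = set()
for cap in factor:
    if t >= 15 >= gain:
        size.add(t)
factor = factor * (factor == 23)
if gain != 37 != size:
    t = 40 + factor
    size = 2
if size == t >= factor:
    factor = factor + 11 // 3
else:
    gain = size
record(20)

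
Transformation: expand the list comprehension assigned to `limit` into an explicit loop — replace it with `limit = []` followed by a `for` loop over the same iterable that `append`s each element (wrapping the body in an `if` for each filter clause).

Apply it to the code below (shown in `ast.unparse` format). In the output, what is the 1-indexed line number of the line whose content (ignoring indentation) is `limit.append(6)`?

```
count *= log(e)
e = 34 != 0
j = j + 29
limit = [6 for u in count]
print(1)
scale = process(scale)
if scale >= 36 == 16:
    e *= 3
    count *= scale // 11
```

Transformed code:
count *= log(e)
e = 34 != 0
j = j + 29
limit = []
for u in count:
    limit.append(6)
print(1)
scale = process(scale)
if scale >= 36 == 16:
    e *= 3
    count *= scale // 11

6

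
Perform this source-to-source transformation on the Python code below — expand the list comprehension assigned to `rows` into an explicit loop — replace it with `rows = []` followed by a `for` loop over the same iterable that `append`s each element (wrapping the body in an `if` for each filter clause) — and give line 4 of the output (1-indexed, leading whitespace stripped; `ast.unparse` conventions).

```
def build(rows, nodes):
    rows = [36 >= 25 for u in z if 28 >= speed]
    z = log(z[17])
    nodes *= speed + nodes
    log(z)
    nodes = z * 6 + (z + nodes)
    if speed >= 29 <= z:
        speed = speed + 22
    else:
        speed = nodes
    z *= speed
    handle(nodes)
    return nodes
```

Transformed code:
def build(rows, nodes):
    rows = []
    for u in z:
        if 28 >= speed:
            rows.append(36 >= 25)
    z = log(z[17])
    nodes *= speed + nodes
    log(z)
    nodes = z * 6 + (z + nodes)
    if speed >= 29 <= z:
        speed = speed + 22
    else:
        speed = nodes
    z *= speed
    handle(nodes)
    return nodes

if 28 >= speed:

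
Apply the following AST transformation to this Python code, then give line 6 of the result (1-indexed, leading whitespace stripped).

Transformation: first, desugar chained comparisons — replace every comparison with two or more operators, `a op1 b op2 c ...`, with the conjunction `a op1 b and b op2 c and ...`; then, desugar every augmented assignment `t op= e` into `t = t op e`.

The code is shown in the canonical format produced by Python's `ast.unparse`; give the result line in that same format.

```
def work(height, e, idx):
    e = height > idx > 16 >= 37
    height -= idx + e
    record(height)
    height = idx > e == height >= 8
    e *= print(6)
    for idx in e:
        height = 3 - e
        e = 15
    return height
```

Transformed code:
def work(height, e, idx):
    e = height > idx and idx > 16 and (16 >= 37)
    height = height - (idx + e)
    record(height)
    height = idx > e and e == height and (height >= 8)
    e = e * print(6)
    for idx in e:
        height = 3 - e
        e = 15
    return height

e = e * print(6)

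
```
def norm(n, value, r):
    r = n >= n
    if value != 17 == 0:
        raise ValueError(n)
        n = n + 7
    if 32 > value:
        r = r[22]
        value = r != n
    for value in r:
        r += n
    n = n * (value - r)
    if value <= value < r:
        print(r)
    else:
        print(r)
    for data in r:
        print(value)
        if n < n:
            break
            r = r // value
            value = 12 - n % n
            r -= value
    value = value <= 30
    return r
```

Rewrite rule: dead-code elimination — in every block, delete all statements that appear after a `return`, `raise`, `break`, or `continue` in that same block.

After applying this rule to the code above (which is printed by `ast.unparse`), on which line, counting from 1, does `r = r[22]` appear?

6

Transformed code:
def norm(n, value, r):
    r = n >= n
    if value != 17 == 0:
        raise ValueError(n)
    if 32 > value:
        r = r[22]
        value = r != n
    for value in r:
        r += n
    n = n * (value - r)
    if value <= value < r:
        print(r)
    else:
        print(r)
    for data in r:
        print(value)
        if n < n:
            break
    value = value <= 30
    return r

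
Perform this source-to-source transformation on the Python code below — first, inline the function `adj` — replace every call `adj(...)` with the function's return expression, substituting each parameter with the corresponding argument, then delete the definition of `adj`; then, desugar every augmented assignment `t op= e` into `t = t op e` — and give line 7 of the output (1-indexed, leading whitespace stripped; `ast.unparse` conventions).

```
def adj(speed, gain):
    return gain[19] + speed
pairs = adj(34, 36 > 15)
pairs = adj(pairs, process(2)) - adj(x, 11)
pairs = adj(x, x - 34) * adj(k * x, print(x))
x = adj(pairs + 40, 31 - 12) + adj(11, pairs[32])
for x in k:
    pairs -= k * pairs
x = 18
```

Transformed code:
pairs = (36 > 15)[19] + 34
pairs = process(2)[19] + pairs - (11[19] + x)
pairs = ((x - 34)[19] + x) * (print(x)[19] + k * x)
x = (31 - 12)[19] + (pairs + 40) + (pairs[32][19] + 11)
for x in k:
    pairs = pairs - k * pairs
x = 18

x = 18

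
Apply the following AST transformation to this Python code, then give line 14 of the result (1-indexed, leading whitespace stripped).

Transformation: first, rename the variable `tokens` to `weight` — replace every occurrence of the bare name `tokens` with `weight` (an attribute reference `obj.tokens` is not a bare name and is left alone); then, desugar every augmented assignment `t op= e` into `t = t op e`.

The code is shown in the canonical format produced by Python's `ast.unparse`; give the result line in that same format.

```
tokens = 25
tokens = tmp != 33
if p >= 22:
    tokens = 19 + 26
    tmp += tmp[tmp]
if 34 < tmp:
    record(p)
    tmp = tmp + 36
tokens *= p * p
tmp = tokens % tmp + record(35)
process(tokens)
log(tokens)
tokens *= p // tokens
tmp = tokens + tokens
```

tmp = weight + weight

Transformed code:
weight = 25
weight = tmp != 33
if p >= 22:
    weight = 19 + 26
    tmp = tmp + tmp[tmp]
if 34 < tmp:
    record(p)
    tmp = tmp + 36
weight = weight * (p * p)
tmp = weight % tmp + record(35)
process(weight)
log(weight)
weight = weight * (p // weight)
tmp = weight + weight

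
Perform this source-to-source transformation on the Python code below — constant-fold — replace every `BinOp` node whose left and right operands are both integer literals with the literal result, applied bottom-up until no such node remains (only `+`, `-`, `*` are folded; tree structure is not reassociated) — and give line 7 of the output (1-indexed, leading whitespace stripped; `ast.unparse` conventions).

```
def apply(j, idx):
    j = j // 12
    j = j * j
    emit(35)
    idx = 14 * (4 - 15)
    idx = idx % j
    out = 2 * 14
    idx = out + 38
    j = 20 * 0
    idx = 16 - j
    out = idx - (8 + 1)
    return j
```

Transformed code:
def apply(j, idx):
    j = j // 12
    j = j * j
    emit(35)
    idx = -154
    idx = idx % j
    out = 28
    idx = out + 38
    j = 0
    idx = 16 - j
    out = idx - 9
    return j

out = 28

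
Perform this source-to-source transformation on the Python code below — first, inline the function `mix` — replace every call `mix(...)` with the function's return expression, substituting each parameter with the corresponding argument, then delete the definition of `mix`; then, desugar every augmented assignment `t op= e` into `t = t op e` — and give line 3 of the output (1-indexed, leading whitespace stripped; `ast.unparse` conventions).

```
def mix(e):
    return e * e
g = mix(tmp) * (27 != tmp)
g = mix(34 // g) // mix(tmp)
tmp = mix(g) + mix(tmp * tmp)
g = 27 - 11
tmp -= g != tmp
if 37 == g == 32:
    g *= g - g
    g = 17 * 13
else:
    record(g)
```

tmp = g * g + tmp * tmp * (tmp * tmp)

Transformed code:
g = tmp * tmp * (27 != tmp)
g = 34 // g * (34 // g) // (tmp * tmp)
tmp = g * g + tmp * tmp * (tmp * tmp)
g = 27 - 11
tmp = tmp - (g != tmp)
if 37 == g == 32:
    g = g * (g - g)
    g = 17 * 13
else:
    record(g)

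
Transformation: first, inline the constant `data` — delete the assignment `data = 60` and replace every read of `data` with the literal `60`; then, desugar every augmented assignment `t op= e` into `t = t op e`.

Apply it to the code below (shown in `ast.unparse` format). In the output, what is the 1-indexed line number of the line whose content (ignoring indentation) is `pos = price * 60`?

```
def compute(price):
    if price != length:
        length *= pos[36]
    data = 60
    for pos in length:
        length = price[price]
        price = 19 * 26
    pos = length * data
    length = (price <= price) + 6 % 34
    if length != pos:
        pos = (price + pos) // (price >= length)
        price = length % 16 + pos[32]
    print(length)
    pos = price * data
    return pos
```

13

Transformed code:
def compute(price):
    if price != length:
        length = length * pos[36]
    for pos in length:
        length = price[price]
        price = 19 * 26
    pos = length * 60
    length = (price <= price) + 6 % 34
    if length != pos:
        pos = (price + pos) // (price >= length)
        price = length % 16 + pos[32]
    print(length)
    pos = price * 60
    return pos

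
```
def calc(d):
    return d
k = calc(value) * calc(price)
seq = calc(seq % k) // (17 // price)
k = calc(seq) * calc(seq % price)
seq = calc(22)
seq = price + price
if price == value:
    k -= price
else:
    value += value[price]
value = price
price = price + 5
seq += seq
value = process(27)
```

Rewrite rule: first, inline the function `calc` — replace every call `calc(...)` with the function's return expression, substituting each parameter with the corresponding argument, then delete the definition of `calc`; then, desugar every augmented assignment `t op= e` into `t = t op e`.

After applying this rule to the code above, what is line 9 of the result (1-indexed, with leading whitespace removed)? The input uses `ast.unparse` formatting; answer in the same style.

value = value + value[price]

Transformed code:
k = value * price
seq = seq % k // (17 // price)
k = seq * (seq % price)
seq = 22
seq = price + price
if price == value:
    k = k - price
else:
    value = value + value[price]
value = price
price = price + 5
seq = seq + seq
value = process(27)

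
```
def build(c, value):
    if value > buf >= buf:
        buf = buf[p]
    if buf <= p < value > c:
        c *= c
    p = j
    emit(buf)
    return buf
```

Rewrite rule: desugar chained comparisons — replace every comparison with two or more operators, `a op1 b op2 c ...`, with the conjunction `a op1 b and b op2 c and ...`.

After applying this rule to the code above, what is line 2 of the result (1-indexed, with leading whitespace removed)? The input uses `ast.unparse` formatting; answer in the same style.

Transformed code:
def build(c, value):
    if value > buf and buf >= buf:
        buf = buf[p]
    if buf <= p and p < value and (value > c):
        c *= c
    p = j
    emit(buf)
    return buf

if value > buf and buf >= buf:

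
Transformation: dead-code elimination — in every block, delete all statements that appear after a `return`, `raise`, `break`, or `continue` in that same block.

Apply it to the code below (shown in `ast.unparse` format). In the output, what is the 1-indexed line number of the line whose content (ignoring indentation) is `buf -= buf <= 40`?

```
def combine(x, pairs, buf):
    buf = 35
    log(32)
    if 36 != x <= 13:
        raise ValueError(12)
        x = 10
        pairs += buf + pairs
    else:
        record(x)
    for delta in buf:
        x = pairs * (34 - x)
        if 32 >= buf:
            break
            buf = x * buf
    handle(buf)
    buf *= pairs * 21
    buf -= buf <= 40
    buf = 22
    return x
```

14

Transformed code:
def combine(x, pairs, buf):
    buf = 35
    log(32)
    if 36 != x <= 13:
        raise ValueError(12)
    else:
        record(x)
    for delta in buf:
        x = pairs * (34 - x)
        if 32 >= buf:
            break
    handle(buf)
    buf *= pairs * 21
    buf -= buf <= 40
    buf = 22
    return x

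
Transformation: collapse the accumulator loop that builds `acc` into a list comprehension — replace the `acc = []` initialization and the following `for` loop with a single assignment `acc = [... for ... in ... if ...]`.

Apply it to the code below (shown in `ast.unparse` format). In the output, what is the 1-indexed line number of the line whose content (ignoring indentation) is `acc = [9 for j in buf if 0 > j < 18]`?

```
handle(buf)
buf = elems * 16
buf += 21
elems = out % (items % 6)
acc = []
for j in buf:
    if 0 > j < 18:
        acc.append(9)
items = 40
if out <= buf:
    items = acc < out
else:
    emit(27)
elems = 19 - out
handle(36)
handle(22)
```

5

Transformed code:
handle(buf)
buf = elems * 16
buf += 21
elems = out % (items % 6)
acc = [9 for j in buf if 0 > j < 18]
items = 40
if out <= buf:
    items = acc < out
else:
    emit(27)
elems = 19 - out
handle(36)
handle(22)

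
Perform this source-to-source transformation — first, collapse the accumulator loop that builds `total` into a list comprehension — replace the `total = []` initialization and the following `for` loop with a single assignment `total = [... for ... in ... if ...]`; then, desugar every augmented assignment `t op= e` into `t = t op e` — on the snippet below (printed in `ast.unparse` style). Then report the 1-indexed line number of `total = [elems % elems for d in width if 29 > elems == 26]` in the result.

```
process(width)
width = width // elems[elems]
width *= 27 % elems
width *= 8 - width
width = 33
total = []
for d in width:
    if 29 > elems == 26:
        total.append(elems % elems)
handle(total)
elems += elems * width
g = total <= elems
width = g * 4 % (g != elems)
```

6

Transformed code:
process(width)
width = width // elems[elems]
width = width * (27 % elems)
width = width * (8 - width)
width = 33
total = [elems % elems for d in width if 29 > elems == 26]
handle(total)
elems = elems + elems * width
g = total <= elems
width = g * 4 % (g != elems)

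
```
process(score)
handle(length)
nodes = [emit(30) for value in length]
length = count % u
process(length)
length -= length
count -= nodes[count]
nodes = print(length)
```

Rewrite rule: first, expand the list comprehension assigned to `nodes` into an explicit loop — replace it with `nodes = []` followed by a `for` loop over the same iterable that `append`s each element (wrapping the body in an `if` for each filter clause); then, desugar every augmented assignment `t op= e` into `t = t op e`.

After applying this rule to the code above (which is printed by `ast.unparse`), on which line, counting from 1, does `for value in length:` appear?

4

Transformed code:
process(score)
handle(length)
nodes = []
for value in length:
    nodes.append(emit(30))
length = count % u
process(length)
length = length - length
count = count - nodes[count]
nodes = print(length)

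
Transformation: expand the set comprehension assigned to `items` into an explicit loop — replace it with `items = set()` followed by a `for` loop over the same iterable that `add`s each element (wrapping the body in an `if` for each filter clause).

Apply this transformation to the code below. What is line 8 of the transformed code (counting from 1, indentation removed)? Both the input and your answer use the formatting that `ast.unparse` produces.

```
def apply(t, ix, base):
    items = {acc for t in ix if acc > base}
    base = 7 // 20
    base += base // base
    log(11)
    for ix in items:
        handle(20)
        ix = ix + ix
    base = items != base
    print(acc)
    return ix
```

log(11)

Transformed code:
def apply(t, ix, base):
    items = set()
    for t in ix:
        if acc > base:
            items.add(acc)
    base = 7 // 20
    base += base // base
    log(11)
    for ix in items:
        handle(20)
        ix = ix + ix
    base = items != base
    print(acc)
    return ix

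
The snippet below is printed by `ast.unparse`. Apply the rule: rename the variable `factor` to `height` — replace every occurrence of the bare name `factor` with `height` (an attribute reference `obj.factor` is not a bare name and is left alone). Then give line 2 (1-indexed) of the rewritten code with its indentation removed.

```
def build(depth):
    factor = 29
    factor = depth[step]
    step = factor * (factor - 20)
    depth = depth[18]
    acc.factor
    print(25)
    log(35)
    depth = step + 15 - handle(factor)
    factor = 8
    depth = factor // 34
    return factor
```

height = 29

Transformed code:
def build(depth):
    height = 29
    height = depth[step]
    step = height * (height - 20)
    depth = depth[18]
    acc.factor
    print(25)
    log(35)
    depth = step + 15 - handle(height)
    height = 8
    depth = height // 34
    return height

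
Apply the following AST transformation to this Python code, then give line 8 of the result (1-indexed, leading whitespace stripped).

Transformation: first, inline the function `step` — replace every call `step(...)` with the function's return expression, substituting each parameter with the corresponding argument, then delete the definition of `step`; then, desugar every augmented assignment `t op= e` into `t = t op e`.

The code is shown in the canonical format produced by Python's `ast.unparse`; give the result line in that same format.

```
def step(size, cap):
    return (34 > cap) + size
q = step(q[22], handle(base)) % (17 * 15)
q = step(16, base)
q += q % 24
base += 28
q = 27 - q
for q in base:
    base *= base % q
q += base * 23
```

q = q + base * 23

Transformed code:
q = ((34 > handle(base)) + q[22]) % (17 * 15)
q = (34 > base) + 16
q = q + q % 24
base = base + 28
q = 27 - q
for q in base:
    base = base * (base % q)
q = q + base * 23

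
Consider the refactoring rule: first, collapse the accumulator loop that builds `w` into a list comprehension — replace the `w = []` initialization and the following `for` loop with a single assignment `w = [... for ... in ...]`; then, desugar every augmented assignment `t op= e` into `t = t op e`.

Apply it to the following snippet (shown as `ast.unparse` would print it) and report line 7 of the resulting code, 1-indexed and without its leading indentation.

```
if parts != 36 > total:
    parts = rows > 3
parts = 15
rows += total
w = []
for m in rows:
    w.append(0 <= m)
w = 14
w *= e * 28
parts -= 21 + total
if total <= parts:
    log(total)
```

Transformed code:
if parts != 36 > total:
    parts = rows > 3
parts = 15
rows = rows + total
w = [0 <= m for m in rows]
w = 14
w = w * (e * 28)
parts = parts - (21 + total)
if total <= parts:
    log(total)

w = w * (e * 28)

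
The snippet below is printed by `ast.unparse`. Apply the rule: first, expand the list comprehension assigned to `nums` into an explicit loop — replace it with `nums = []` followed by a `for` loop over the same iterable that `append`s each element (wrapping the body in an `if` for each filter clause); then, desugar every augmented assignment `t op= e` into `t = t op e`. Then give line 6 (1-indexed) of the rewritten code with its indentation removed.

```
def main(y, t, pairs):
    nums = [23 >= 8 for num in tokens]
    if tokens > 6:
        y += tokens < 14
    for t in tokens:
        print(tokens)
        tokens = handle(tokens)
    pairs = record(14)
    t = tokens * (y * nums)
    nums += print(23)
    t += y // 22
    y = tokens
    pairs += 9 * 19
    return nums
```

y = y + (tokens < 14)

Transformed code:
def main(y, t, pairs):
    nums = []
    for num in tokens:
        nums.append(23 >= 8)
    if tokens > 6:
        y = y + (tokens < 14)
    for t in tokens:
        print(tokens)
        tokens = handle(tokens)
    pairs = record(14)
    t = tokens * (y * nums)
    nums = nums + print(23)
    t = t + y // 22
    y = tokens
    pairs = pairs + 9 * 19
    return nums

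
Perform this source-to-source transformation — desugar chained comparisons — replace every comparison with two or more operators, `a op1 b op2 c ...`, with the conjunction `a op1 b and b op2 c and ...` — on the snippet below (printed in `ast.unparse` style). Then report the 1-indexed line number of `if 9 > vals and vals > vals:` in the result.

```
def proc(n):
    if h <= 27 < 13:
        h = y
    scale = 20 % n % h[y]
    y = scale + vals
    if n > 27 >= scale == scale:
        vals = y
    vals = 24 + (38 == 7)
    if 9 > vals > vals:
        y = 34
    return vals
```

Transformed code:
def proc(n):
    if h <= 27 and 27 < 13:
        h = y
    scale = 20 % n % h[y]
    y = scale + vals
    if n > 27 and 27 >= scale and (scale == scale):
        vals = y
    vals = 24 + (38 == 7)
    if 9 > vals and vals > vals:
        y = 34
    return vals

9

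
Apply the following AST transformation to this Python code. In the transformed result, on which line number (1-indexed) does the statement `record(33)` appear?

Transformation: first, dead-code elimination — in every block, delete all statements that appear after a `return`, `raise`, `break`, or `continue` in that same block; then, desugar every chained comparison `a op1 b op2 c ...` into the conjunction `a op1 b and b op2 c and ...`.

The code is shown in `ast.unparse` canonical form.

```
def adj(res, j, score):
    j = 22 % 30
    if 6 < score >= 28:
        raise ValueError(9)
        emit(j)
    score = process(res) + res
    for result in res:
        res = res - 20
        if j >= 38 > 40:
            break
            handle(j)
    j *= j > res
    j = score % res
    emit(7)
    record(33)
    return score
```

13

Transformed code:
def adj(res, j, score):
    j = 22 % 30
    if 6 < score and score >= 28:
        raise ValueError(9)
    score = process(res) + res
    for result in res:
        res = res - 20
        if j >= 38 and 38 > 40:
            break
    j *= j > res
    j = score % res
    emit(7)
    record(33)
    return score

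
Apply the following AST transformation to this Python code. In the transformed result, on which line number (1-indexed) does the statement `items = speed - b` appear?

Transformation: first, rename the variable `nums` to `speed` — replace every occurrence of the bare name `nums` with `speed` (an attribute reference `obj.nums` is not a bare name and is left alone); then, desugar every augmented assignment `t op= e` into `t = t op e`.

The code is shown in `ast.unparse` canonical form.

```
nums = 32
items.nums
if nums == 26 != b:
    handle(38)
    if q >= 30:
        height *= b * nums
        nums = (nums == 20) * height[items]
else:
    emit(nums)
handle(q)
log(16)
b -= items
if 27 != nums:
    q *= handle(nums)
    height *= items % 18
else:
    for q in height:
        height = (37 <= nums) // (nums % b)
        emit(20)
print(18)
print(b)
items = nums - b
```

22

Transformed code:
speed = 32
items.nums
if speed == 26 != b:
    handle(38)
    if q >= 30:
        height = height * (b * speed)
        speed = (speed == 20) * height[items]
else:
    emit(speed)
handle(q)
log(16)
b = b - items
if 27 != speed:
    q = q * handle(speed)
    height = height * (items % 18)
else:
    for q in height:
        height = (37 <= speed) // (speed % b)
        emit(20)
print(18)
print(b)
items = speed - b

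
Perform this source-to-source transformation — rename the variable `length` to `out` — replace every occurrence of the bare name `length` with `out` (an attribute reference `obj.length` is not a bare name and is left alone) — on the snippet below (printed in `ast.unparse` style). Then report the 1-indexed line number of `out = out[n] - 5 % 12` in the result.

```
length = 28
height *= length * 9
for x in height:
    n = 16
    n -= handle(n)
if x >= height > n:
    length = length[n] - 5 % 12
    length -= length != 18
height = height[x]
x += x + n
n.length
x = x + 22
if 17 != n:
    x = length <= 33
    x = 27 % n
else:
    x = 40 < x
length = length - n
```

Transformed code:
out = 28
height *= out * 9
for x in height:
    n = 16
    n -= handle(n)
if x >= height > n:
    out = out[n] - 5 % 12
    out -= out != 18
height = height[x]
x += x + n
n.length
x = x + 22
if 17 != n:
    x = out <= 33
    x = 27 % n
else:
    x = 40 < x
out = out - n

7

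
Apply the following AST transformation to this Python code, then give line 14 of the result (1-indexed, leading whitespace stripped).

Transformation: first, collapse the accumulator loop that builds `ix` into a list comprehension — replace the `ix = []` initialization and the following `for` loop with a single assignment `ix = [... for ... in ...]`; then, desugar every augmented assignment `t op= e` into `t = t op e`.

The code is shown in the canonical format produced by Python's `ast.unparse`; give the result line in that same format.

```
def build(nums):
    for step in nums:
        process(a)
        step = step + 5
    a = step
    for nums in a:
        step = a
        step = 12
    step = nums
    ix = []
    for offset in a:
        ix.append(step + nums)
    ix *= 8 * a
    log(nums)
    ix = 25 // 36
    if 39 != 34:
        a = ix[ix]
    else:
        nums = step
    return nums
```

Transformed code:
def build(nums):
    for step in nums:
        process(a)
        step = step + 5
    a = step
    for nums in a:
        step = a
        step = 12
    step = nums
    ix = [step + nums for offset in a]
    ix = ix * (8 * a)
    log(nums)
    ix = 25 // 36
    if 39 != 34:
        a = ix[ix]
    else:
        nums = step
    return nums

if 39 != 34:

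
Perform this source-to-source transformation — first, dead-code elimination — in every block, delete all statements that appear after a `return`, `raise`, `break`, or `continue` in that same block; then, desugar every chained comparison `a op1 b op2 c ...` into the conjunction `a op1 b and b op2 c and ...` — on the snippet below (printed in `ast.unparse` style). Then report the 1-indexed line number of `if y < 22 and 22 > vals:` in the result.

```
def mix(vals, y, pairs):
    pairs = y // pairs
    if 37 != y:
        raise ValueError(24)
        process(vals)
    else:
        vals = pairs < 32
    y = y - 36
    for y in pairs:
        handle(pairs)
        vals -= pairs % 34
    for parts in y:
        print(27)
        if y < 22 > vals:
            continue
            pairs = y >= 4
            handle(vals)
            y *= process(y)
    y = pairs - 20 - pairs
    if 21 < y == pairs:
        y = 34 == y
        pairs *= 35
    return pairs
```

13

Transformed code:
def mix(vals, y, pairs):
    pairs = y // pairs
    if 37 != y:
        raise ValueError(24)
    else:
        vals = pairs < 32
    y = y - 36
    for y in pairs:
        handle(pairs)
        vals -= pairs % 34
    for parts in y:
        print(27)
        if y < 22 and 22 > vals:
            continue
    y = pairs - 20 - pairs
    if 21 < y and y == pairs:
        y = 34 == y
        pairs *= 35
    return pairs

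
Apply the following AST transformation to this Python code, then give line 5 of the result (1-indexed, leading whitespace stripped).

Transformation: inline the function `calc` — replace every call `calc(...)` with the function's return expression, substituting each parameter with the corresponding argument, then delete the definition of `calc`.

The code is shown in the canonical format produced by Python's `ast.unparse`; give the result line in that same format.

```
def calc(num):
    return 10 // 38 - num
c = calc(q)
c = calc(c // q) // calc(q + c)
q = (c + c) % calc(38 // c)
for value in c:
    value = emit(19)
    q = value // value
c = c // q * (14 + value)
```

Transformed code:
c = 10 // 38 - q
c = (10 // 38 - c // q) // (10 // 38 - (q + c))
q = (c + c) % (10 // 38 - 38 // c)
for value in c:
    value = emit(19)
    q = value // value
c = c // q * (14 + value)

value = emit(19)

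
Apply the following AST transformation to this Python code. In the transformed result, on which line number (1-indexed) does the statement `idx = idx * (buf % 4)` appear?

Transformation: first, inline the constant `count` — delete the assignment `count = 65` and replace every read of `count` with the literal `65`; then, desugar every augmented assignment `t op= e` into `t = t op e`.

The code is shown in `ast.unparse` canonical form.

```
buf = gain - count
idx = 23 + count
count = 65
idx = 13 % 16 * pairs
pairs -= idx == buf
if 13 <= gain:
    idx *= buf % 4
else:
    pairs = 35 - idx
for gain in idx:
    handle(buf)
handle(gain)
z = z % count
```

6

Transformed code:
buf = gain - 65
idx = 23 + 65
idx = 13 % 16 * pairs
pairs = pairs - (idx == buf)
if 13 <= gain:
    idx = idx * (buf % 4)
else:
    pairs = 35 - idx
for gain in idx:
    handle(buf)
handle(gain)
z = z % 65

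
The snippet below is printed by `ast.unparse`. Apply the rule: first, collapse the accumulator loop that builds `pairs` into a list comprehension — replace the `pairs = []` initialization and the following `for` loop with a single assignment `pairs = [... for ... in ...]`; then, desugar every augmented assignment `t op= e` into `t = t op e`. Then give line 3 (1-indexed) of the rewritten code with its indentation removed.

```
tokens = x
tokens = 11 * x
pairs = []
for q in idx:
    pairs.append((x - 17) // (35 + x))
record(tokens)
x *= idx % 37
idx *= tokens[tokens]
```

Transformed code:
tokens = x
tokens = 11 * x
pairs = [(x - 17) // (35 + x) for q in idx]
record(tokens)
x = x * (idx % 37)
idx = idx * tokens[tokens]

pairs = [(x - 17) // (35 + x) for q in idx]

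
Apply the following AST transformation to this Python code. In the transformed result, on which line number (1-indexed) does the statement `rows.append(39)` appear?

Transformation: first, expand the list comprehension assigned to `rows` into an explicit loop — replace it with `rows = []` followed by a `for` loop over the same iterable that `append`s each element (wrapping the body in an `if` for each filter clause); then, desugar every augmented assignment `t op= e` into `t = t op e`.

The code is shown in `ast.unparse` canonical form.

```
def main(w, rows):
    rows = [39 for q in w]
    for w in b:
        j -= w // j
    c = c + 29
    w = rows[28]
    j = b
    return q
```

Transformed code:
def main(w, rows):
    rows = []
    for q in w:
        rows.append(39)
    for w in b:
        j = j - w // j
    c = c + 29
    w = rows[28]
    j = b
    return q

4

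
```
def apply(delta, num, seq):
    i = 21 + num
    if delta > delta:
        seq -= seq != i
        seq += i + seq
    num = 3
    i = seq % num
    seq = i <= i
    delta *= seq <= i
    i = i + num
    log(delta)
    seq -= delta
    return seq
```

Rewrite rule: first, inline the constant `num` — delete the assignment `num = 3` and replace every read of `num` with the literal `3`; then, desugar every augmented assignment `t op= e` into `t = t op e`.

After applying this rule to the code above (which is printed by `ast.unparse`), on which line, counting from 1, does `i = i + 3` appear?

Transformed code:
def apply(delta, num, seq):
    i = 21 + 3
    if delta > delta:
        seq = seq - (seq != i)
        seq = seq + (i + seq)
    i = seq % 3
    seq = i <= i
    delta = delta * (seq <= i)
    i = i + 3
    log(delta)
    seq = seq - delta
    return seq

9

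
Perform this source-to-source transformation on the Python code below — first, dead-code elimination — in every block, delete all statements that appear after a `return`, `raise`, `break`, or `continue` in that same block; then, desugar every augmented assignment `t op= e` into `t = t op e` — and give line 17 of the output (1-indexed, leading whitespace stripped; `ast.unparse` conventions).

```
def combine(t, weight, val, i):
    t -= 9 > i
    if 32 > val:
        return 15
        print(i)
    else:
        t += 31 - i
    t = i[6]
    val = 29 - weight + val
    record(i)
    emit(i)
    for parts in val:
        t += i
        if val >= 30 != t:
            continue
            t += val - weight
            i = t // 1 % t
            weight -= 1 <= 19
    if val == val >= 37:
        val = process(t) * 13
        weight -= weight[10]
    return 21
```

Transformed code:
def combine(t, weight, val, i):
    t = t - (9 > i)
    if 32 > val:
        return 15
    else:
        t = t + (31 - i)
    t = i[6]
    val = 29 - weight + val
    record(i)
    emit(i)
    for parts in val:
        t = t + i
        if val >= 30 != t:
            continue
    if val == val >= 37:
        val = process(t) * 13
        weight = weight - weight[10]
    return 21

weight = weight - weight[10]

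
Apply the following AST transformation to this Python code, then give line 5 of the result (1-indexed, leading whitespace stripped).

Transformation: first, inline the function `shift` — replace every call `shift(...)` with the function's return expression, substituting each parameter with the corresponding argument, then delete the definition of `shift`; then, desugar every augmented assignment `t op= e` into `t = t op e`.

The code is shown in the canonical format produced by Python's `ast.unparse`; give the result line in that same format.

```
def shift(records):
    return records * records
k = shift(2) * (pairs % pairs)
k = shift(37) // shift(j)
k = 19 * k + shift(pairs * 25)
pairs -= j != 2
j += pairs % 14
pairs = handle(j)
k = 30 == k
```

j = j + pairs % 14

Transformed code:
k = 2 * 2 * (pairs % pairs)
k = 37 * 37 // (j * j)
k = 19 * k + pairs * 25 * (pairs * 25)
pairs = pairs - (j != 2)
j = j + pairs % 14
pairs = handle(j)
k = 30 == k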